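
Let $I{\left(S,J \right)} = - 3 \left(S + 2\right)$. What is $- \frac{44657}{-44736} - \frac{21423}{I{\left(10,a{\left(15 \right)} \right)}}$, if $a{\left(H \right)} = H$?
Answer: $\frac{26666305}{44736} \approx 596.08$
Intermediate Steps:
$I{\left(S,J \right)} = -6 - 3 S$ ($I{\left(S,J \right)} = - 3 \left(2 + S\right) = -6 - 3 S$)
$- \frac{44657}{-44736} - \frac{21423}{I{\left(10,a{\left(15 \right)} \right)}} = - \frac{44657}{-44736} - \frac{21423}{-6 - 30} = \left(-44657\right) \left(- \frac{1}{44736}\right) - \frac{21423}{-6 - 30} = \frac{44657}{44736} - \frac{21423}{-36} = \frac{44657}{44736} - - \frac{7141}{12} = \frac{44657}{44736} + \frac{7141}{12} = \frac{26666305}{44736}$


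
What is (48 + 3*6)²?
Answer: 4356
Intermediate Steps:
(48 + 3*6)² = (48 + 18)² = 66² = 4356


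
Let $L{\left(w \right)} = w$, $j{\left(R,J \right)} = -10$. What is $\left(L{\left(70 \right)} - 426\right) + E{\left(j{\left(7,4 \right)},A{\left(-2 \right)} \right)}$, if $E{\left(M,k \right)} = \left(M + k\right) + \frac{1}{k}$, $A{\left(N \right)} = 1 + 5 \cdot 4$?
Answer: $- \frac{7244}{21} \approx -344.95$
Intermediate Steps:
$A{\left(N \right)} = 21$ ($A{\left(N \right)} = 1 + 20 = 21$)
$E{\left(M,k \right)} = M + k + \frac{1}{k}$
$\left(L{\left(70 \right)} - 426\right) + E{\left(j{\left(7,4 \right)},A{\left(-2 \right)} \right)} = \left(70 - 426\right) + \left(-10 + 21 + \frac{1}{21}\right) = -356 + \frac{232}{21} = - \frac{7244}{21}$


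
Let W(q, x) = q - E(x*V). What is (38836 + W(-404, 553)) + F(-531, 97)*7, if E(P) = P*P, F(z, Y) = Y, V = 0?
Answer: 39111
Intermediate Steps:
E(P) = P**2
W(q, x) = q (W(q, x) = q - (x*0)**2 = q - 1*0**2 = q - 1*0 = q + 0 = q)
(38836 + W(-404, 553)) + F(-531, 97)*7 = (38836 - 404) + 97*7 = 38432 + 679 = 39111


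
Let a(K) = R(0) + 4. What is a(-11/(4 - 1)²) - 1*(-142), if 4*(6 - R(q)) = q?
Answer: 152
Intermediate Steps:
R(q) = 6 - q/4
a(K) = 10 (a(K) = (6 - ¼*0) + 4 = (6 + 0) + 4 = 6 + 4 = 10)
a(-11/(4 - 1)²) - 1*(-142) = 10 - 1*(-142) = 10 + 142 = 152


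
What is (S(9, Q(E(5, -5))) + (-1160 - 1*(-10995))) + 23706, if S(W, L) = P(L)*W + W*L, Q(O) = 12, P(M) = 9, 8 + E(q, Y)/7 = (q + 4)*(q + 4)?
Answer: 33730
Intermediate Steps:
E(q, Y) = -56 + 7*(4 + q)² (E(q, Y) = -56 + 7*((q + 4)*(q + 4)) = -56 + 7*((4 + q)*(4 + q)) = -56 + 7*(4 + q)²)
S(W, L) = 9*W + L*W (S(W, L) = 9*W + W*L = 9*W + L*W)
(S(9, Q(E(5, -5))) + (-1160 - 1*(-10995))) + 23706 = (9*(9 + 12) + (-1160 - 1*(-10995))) + 23706 = (9*21 + (-1160 + 10995)) + 23706 = (189 + 9835) + 23706 = 10024 + 23706 = 33730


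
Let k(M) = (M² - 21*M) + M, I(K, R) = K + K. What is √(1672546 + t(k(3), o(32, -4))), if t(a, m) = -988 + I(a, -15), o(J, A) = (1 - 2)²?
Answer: 4*√104466 ≈ 1292.8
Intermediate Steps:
I(K, R) = 2*K
o(J, A) = 1 (o(J, A) = (-1)² = 1)
k(M) = M² - 20*M
t(a, m) = -988 + 2*a
√(1672546 + t(k(3), o(32, -4))) = √(1672546 + (-988 + 2*(3*(-20 + 3)))) = √(1672546 + (-988 + 2*(3*(-17)))) = √(1672546 + (-988 + 2*(-51))) = √(1672546 + (-988 - 102)) = √(1672546 - 1090) = √1671456 = 4*√104466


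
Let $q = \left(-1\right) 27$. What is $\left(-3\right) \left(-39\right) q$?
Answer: $-3159$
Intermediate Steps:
$q = -27$
$\left(-3\right) \left(-39\right) q = \left(-3\right) \left(-39\right) \left(-27\right) = 117 \left(-27\right) = -3159$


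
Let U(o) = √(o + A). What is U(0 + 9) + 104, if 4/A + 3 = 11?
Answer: 104 + √38/2 ≈ 107.08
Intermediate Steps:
A = ½ (A = 4/(-3 + 11) = 4/8 = 4*(⅛) = ½ ≈ 0.50000)
U(o) = √(½ + o) (U(o) = √(o + ½) = √(½ + o))
U(0 + 9) + 104 = √(2 + 4*(0 + 9))/2 + 104 = √(2 + 4*9)/2 + 104 = √(2 + 36)/2 + 104 = √38/2 + 104 = 104 + √38/2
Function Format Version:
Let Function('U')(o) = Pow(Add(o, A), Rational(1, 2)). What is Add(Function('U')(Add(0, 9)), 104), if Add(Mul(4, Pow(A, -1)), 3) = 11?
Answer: Add(104, Mul(Rational(1, 2), Pow(38, Rational(1, 2)))) ≈ 107.08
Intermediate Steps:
A = Rational(1, 2) (A = Mul(4, Pow(Add(-3, 11), -1)) = Mul(4, Pow(8, -1)) = Mul(4, Rational(1, 8)) = Rational(1, 2) ≈ 0.50000)
Function('U')(o) = Pow(Add(Rational(1, 2), o), Rational(1, 2)) (Function('U')(o) = Pow(Add(o, Rational(1, 2)), Rational(1, 2)) = Pow(Add(Rational(1, 2), o), Rational(1, 2)))
Add(Function('U')(Add(0, 9)), 104) = Add(Mul(Rational(1, 2), Pow(Add(2, Mul(4, Add(0, 9))), Rational(1, 2))), 104) = Add(Mul(Rational(1, 2), Pow(Add(2, Mul(4, 9)), Rational(1, 2))), 104) = Add(Mul(Rational(1, 2), Pow(Add(2, 36), Rational(1, 2))), 104) = Add(Mul(Rational(1, 2), Pow(38, Rational(1, 2))), 104) = Add(104, Mul(Rational(1, 2), Pow(38, Rational(1, 2))))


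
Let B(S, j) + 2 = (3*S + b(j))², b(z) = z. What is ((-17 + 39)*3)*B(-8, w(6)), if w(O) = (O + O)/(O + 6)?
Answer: 34782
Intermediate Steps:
w(O) = 2*O/(6 + O) (w(O) = (2*O)/(6 + O) = 2*O/(6 + O))
B(S, j) = -2 + (j + 3*S)² (B(S, j) = -2 + (3*S + j)² = -2 + (j + 3*S)²)
((-17 + 39)*3)*B(-8, w(6)) = ((-17 + 39)*3)*(-2 + (2*6/(6 + 6) + 3*(-8))²) = (22*3)*(-2 + (2*6/12 - 24)²) = 66*(-2 + (2*6*(1/12) - 24)²) = 66*(-2 + (1 - 24)²) = 66*(-2 + (-23)²) = 66*(-2 + 529) = 66*527 = 34782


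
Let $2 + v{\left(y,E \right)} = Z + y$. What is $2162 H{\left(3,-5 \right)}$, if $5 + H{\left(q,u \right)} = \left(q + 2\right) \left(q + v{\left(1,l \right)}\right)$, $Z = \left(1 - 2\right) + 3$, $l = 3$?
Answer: $32430$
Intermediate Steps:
$Z = 2$ ($Z = -1 + 3 = 2$)
$v{\left(y,E \right)} = y$ ($v{\left(y,E \right)} = -2 + \left(2 + y\right) = y$)
$H{\left(q,u \right)} = -5 + \left(1 + q\right) \left(2 + q\right)$ ($H{\left(q,u \right)} = -5 + \left(q + 2\right) \left(q + 1\right) = -5 + \left(2 + q\right) \left(1 + q\right) = -5 + \left(1 + q\right) \left(2 + q\right)$)
$2162 H{\left(3,-5 \right)} = 2162 \left(-3 + 3^{2} + 3 \cdot 3\right) = 2162 \left(-3 + 9 + 9\right) = 2162 \cdot 15 = 32430$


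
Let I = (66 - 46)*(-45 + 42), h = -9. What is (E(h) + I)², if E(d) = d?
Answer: 4761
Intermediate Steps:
I = -60 (I = 20*(-3) = -60)
(E(h) + I)² = (-9 - 60)² = (-69)² = 4761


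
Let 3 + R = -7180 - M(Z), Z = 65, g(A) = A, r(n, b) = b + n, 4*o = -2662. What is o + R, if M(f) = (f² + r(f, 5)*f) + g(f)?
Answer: -33377/2 ≈ -16689.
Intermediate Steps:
o = -1331/2 (o = (¼)*(-2662) = -1331/2 ≈ -665.50)
M(f) = f + f² + f*(5 + f) (M(f) = (f² + (5 + f)*f) + f = (f² + f*(5 + f)) + f = f + f² + f*(5 + f))
R = -16023 (R = -3 + (-7180 - 2*65*(3 + 65)) = -3 + (-7180 - 2*65*68) = -3 + (-7180 - 1*8840) = -3 + (-7180 - 8840) = -3 - 16020 = -16023)
o + R = -1331/2 - 16023 = -33377/2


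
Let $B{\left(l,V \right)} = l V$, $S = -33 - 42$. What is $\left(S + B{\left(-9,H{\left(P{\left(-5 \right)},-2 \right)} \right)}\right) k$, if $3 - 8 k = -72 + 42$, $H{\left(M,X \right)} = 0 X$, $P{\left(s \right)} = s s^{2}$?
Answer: $- \frac{2475}{8} \approx -309.38$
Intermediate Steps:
$P{\left(s \right)} = s^{3}$
$S = -75$ ($S = -33 - 42 = -75$)
$H{\left(M,X \right)} = 0$
$k = \frac{33}{8}$ ($k = \frac{3}{8} - \frac{-72 + 42}{8} = \frac{3}{8} - - \frac{15}{4} = \frac{3}{8} + \frac{15}{4} = \frac{33}{8} \approx 4.125$)
$B{\left(l,V \right)} = V l$
$\left(S + B{\left(-9,H{\left(P{\left(-5 \right)},-2 \right)} \right)}\right) k = \left(-75 + 0 \left(-9\right)\right) \frac{33}{8} = \left(-75 + 0\right) \frac{33}{8} = \left(-75\right) \frac{33}{8} = - \frac{2475}{8}$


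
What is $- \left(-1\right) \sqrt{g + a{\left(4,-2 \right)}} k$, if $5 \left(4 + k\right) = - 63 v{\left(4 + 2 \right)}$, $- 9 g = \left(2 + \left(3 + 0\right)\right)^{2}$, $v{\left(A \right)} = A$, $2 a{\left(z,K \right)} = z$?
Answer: $- \frac{398 i \sqrt{7}}{15} \approx - 70.201 i$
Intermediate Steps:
$a{\left(z,K \right)} = \frac{z}{2}$
$g = - \frac{25}{9}$ ($g = - \frac{\left(2 + \left(3 + 0\right)\right)^{2}}{9} = - \frac{\left(2 + 3\right)^{2}}{9} = - \frac{5^{2}}{9} = \left(- \frac{1}{9}\right) 25 = - \frac{25}{9} \approx -2.7778$)
$k = - \frac{398}{5}$ ($k = -4 + \frac{\left(-63\right) \left(4 + 2\right)}{5} = -4 + \frac{\left(-63\right) 6}{5} = -4 + \frac{1}{5} \left(-378\right) = -4 - \frac{378}{5} = - \frac{398}{5} \approx -79.6$)
$- \left(-1\right) \sqrt{g + a{\left(4,-2 \right)}} k = - \left(-1\right) \sqrt{- \frac{25}{9} + \frac{1}{2} \cdot 4} \left(- \frac{398}{5}\right) = - \left(-1\right) \sqrt{- \frac{25}{9} + 2} \left(- \frac{398}{5}\right) = - \left(-1\right) \sqrt{- \frac{7}{9}} \left(- \frac{398}{5}\right) = - \left(-1\right) \frac{i \sqrt{7}}{3} \left(- \frac{398}{5}\right) = - \frac{\left(-1\right) i \sqrt{7}}{3} \left(- \frac{398}{5}\right) = \frac{i \sqrt{7}}{3} \left(- \frac{398}{5}\right) = - \frac{398 i \sqrt{7}}{15}$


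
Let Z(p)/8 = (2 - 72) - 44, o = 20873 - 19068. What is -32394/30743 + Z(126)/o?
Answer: -4553094/2920585 ≈ -1.5590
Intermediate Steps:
o = 1805
Z(p) = -912 (Z(p) = 8*((2 - 72) - 44) = 8*(-70 - 44) = 8*(-114) = -912)
-32394/30743 + Z(126)/o = -32394/30743 - 912/1805 = -32394*1/30743 - 912*1/1805 = -32394/30743 - 48/95 = -4553094/2920585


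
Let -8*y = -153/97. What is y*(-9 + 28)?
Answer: 2907/776 ≈ 3.7461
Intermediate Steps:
y = 153/776 (y = -(-153)/(8*97) = -1/8*(-153/97) = 153/776 ≈ 0.19717)
y*(-9 + 28) = 153*(-9 + 28)/776 = (153/776)*19 = 2907/776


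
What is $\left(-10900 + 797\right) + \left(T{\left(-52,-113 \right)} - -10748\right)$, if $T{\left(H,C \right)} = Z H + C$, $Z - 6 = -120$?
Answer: $6460$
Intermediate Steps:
$Z = -114$ ($Z = 6 - 120 = -114$)
$T{\left(H,C \right)} = C - 114 H$ ($T{\left(H,C \right)} = - 114 H + C = C - 114 H$)
$\left(-10900 + 797\right) + \left(T{\left(-52,-113 \right)} - -10748\right) = \left(-10900 + 797\right) - -16563 = -10103 + \left(\left(-113 + 5928\right) + 10748\right) = -10103 + \left(5815 + 10748\right) = -10103 + 16563 = 6460$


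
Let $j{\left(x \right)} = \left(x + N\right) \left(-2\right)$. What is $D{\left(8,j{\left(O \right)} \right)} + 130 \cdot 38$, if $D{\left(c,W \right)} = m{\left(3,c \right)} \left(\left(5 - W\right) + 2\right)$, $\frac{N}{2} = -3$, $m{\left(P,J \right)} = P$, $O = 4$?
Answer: $4949$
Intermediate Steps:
$N = -6$ ($N = 2 \left(-3\right) = -6$)
$j{\left(x \right)} = 12 - 2 x$ ($j{\left(x \right)} = \left(x - 6\right) \left(-2\right) = \left(-6 + x\right) \left(-2\right) = 12 - 2 x$)
$D{\left(c,W \right)} = 21 - 3 W$ ($D{\left(c,W \right)} = 3 \left(\left(5 - W\right) + 2\right) = 3 \left(7 - W\right) = 21 - 3 W$)
$D{\left(8,j{\left(O \right)} \right)} + 130 \cdot 38 = \left(21 - 3 \left(12 - 8\right)\right) + 130 \cdot 38 = \left(21 - 3 \left(12 - 8\right)\right) + 4940 = \left(21 - 12\right) + 4940 = 9 + 4940 = 4949$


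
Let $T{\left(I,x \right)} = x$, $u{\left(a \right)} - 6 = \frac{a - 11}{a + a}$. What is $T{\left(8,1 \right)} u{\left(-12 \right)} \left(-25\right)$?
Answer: $- \frac{4175}{24} \approx -173.96$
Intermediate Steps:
$u{\left(a \right)} = 6 + \frac{-11 + a}{2 a}$ ($u{\left(a \right)} = 6 + \frac{a - 11}{a + a} = 6 + \frac{-11 + a}{2 a}$)
$T{\left(8,1 \right)} u{\left(-12 \right)} \left(-25\right) = 1 \frac{-11 + 13 \left(-12\right)}{2 \left(-12\right)} \left(-25\right) = 1 \cdot \frac{1}{2} \left(- \frac{1}{12}\right) \left(-11 - 156\right) \left(-25\right) = 1 \cdot \frac{1}{2} \left(- \frac{1}{12}\right) \left(-167\right) \left(-25\right) = 1 \cdot \frac{167}{24} \left(-25\right) = \frac{167}{24} \left(-25\right) = - \frac{4175}{24}$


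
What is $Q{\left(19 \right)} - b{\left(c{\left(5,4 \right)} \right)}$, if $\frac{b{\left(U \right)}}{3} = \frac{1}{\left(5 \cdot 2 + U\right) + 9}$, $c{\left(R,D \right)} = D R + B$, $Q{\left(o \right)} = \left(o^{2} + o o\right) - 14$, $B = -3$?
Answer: $\frac{8495}{12} \approx 707.92$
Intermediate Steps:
$Q{\left(o \right)} = -14 + 2 o^{2}$ ($Q{\left(o \right)} = \left(o^{2} + o^{2}\right) - 14 = 2 o^{2} - 14 = -14 + 2 o^{2}$)
$c{\left(R,D \right)} = -3 + D R$ ($c{\left(R,D \right)} = D R - 3 = -3 + D R$)
$b{\left(U \right)} = \frac{3}{19 + U}$ ($b{\left(U \right)} = \frac{3}{\left(5 \cdot 2 + U\right) + 9} = \frac{3}{\left(10 + U\right) + 9} = \frac{3}{19 + U}$)
$Q{\left(19 \right)} - b{\left(c{\left(5,4 \right)} \right)} = \left(-14 + 2 \cdot 19^{2}\right) - \frac{3}{19 + \left(-3 + 4 \cdot 5\right)} = \left(-14 + 2 \cdot 361\right) - \frac{3}{19 + \left(-3 + 20\right)} = \left(-14 + 722\right) - \frac{3}{19 + 17} = 708 - \frac{3}{36} = 708 - 3 \cdot \frac{1}{36} = 708 - \frac{1}{12} = \frac{8495}{12}$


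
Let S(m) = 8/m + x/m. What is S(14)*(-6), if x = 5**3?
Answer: -57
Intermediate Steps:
x = 125
S(m) = 133/m (S(m) = 8/m + 125/m = 133/m)
S(14)*(-6) = (133/14)*(-6) = (133*(1/14))*(-6) = (19/2)*(-6) = -57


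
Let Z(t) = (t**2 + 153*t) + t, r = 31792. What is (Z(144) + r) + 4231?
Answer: 78935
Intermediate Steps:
Z(t) = t**2 + 154*t
(Z(144) + r) + 4231 = (144*(154 + 144) + 31792) + 4231 = (144*298 + 31792) + 4231 = (42912 + 31792) + 4231 = 74704 + 4231 = 78935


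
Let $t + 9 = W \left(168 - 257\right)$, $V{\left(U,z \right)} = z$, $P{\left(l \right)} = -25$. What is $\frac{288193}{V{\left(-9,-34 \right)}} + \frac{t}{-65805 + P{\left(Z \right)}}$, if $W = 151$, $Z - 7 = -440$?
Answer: $- \frac{9485643979}{1119110} \approx -8476.1$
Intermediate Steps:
$Z = -433$ ($Z = 7 - 440 = -433$)
$t = -13448$ ($t = -9 + 151 \left(168 - 257\right) = -9 + 151 \left(-89\right) = -9 - 13439 = -13448$)
$\frac{288193}{V{\left(-9,-34 \right)}} + \frac{t}{-65805 + P{\left(Z \right)}} = \frac{288193}{-34} - \frac{13448}{-65805 - 25} = 288193 \left(- \frac{1}{34}\right) - \frac{13448}{-65830} = - \frac{288193}{34} - - \frac{6724}{32915} = - \frac{288193}{34} + \frac{6724}{32915} = - \frac{9485643979}{1119110}$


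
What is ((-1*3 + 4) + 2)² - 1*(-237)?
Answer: 246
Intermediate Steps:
((-1*3 + 4) + 2)² - 1*(-237) = ((-3 + 4) + 2)² + 237 = (1 + 2)² + 237 = 3² + 237 = 9 + 237 = 246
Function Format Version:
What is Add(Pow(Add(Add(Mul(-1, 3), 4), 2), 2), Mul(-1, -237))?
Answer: 246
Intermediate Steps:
Add(Pow(Add(Add(Mul(-1, 3), 4), 2), 2), Mul(-1, -237)) = Add(Pow(Add(Add(-3, 4), 2), 2), 237) = Add(Pow(Add(1, 2), 2), 237) = Add(Pow(3, 2), 237) = Add(9, 237) = 246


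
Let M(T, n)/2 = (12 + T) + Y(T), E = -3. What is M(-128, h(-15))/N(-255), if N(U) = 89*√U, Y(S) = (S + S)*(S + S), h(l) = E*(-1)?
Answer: -26168*I*√255/4539 ≈ -92.062*I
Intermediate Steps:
h(l) = 3 (h(l) = -3*(-1) = 3)
Y(S) = 4*S² (Y(S) = (2*S)*(2*S) = 4*S²)
M(T, n) = 24 + 2*T + 8*T² (M(T, n) = 2*((12 + T) + 4*T²) = 2*(12 + T + 4*T²) = 24 + 2*T + 8*T²)
M(-128, h(-15))/N(-255) = (24 + 2*(-128) + 8*(-128)²)/((89*√(-255))) = (24 - 256 + 8*16384)/((89*(I*√255))) = (24 - 256 + 131072)/((89*I*√255)) = 130840*(-I*√255/22695) = -26168*I*√255/4539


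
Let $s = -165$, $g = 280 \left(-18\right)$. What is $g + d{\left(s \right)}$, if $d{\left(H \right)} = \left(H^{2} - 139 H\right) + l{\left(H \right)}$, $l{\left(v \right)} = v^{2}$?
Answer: $72345$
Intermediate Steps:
$g = -5040$
$d{\left(H \right)} = - 139 H + 2 H^{2}$ ($d{\left(H \right)} = \left(H^{2} - 139 H\right) + H^{2} = - 139 H + 2 H^{2}$)
$g + d{\left(s \right)} = -5040 - 165 \left(-139 + 2 \left(-165\right)\right) = -5040 - 165 \left(-139 - 330\right) = -5040 - -77385 = -5040 + 77385 = 72345$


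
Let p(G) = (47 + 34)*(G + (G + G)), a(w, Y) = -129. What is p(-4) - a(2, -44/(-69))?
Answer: -843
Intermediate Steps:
p(G) = 243*G (p(G) = 81*(G + 2*G) = 81*(3*G) = 243*G)
p(-4) - a(2, -44/(-69)) = 243*(-4) - 1*(-129) = -972 + 129 = -843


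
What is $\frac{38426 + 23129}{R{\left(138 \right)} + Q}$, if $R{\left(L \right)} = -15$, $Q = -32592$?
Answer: $- \frac{61555}{32607} \approx -1.8878$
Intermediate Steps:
$\frac{38426 + 23129}{R{\left(138 \right)} + Q} = \frac{38426 + 23129}{-15 - 32592} = \frac{61555}{-32607} = 61555 \left(- \frac{1}{32607}\right) = - \frac{61555}{32607}$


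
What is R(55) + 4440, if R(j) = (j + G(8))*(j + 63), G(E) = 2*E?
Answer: 12818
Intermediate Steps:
R(j) = (16 + j)*(63 + j) (R(j) = (j + 2*8)*(j + 63) = (j + 16)*(63 + j) = (16 + j)*(63 + j))
R(55) + 4440 = (1008 + 55**2 + 79*55) + 4440 = (1008 + 3025 + 4345) + 4440 = 8378 + 4440 = 12818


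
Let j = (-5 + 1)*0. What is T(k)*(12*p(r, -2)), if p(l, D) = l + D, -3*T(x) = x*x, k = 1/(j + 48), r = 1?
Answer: 1/576 ≈ 0.0017361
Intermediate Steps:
j = 0 (j = -4*0 = 0)
k = 1/48 (k = 1/(0 + 48) = 1/48 ≈ 0.020833)
T(x) = -x**2/3 (T(x) = -x*x/3 = -x**2/3)
p(l, D) = D + l
T(k)*(12*p(r, -2)) = (-(1/48)**2/3)*(12*(-2 + 1)) = (-1/3*1/2304)*(12*(-1)) = -1/6912*(-12) = 1/576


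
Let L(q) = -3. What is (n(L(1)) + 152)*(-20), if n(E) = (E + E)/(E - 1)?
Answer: -3070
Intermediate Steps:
n(E) = 2*E/(-1 + E) (n(E) = (2*E)/(-1 + E) = 2*E/(-1 + E))
(n(L(1)) + 152)*(-20) = (2*(-3)/(-1 - 3) + 152)*(-20) = (2*(-3)/(-4) + 152)*(-20) = (2*(-3)*(-1/4) + 152)*(-20) = (3/2 + 152)*(-20) = (307/2)*(-20) = -3070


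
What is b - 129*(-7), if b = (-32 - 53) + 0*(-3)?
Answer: 818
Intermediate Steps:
b = -85 (b = -85 + 0 = -85)
b - 129*(-7) = -85 - 129*(-7) = -85 + 903 = 818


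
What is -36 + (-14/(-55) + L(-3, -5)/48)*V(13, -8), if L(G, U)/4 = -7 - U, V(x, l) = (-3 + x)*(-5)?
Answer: -1333/33 ≈ -40.394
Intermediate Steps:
V(x, l) = 15 - 5*x
L(G, U) = -28 - 4*U (L(G, U) = 4*(-7 - U) = -28 - 4*U)
-36 + (-14/(-55) + L(-3, -5)/48)*V(13, -8) = -36 + (-14/(-55) + (-28 - 4*(-5))/48)*(15 - 5*13) = -36 + (-14*(-1/55) + (-28 + 20)*(1/48))*(15 - 65) = -36 + (14/55 - 8*1/48)*(-50) = -36 + (14/55 - ⅙)*(-50) = -36 + (29/330)*(-50) = -36 - 145/33 = -1333/33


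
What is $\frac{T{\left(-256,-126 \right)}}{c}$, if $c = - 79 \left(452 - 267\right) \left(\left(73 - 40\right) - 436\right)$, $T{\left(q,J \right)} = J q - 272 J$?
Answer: $\frac{66528}{5889845} \approx 0.011295$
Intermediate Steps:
$T{\left(q,J \right)} = - 272 J + J q$
$c = 5889845$ ($c = - 79 \cdot 185 \left(\left(73 - 40\right) - 436\right) = - 79 \cdot 185 \left(33 - 436\right) = - 79 \cdot 185 \left(-403\right) = \left(-79\right) \left(-74555\right) = 5889845$)
$\frac{T{\left(-256,-126 \right)}}{c} = \frac{\left(-126\right) \left(-272 - 256\right)}{5889845} = \left(-126\right) \left(-528\right) \frac{1}{5889845} = 66528 \cdot \frac{1}{5889845} = \frac{66528}{5889845}$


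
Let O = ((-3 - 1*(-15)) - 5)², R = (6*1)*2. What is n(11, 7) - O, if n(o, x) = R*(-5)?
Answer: -109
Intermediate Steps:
R = 12 (R = 6*2 = 12)
O = 49 (O = ((-3 + 15) - 5)² = (12 - 5)² = 7² = 49)
n(o, x) = -60 (n(o, x) = 12*(-5) = -60)
n(11, 7) - O = -60 - 1*49 = -60 - 49 = -109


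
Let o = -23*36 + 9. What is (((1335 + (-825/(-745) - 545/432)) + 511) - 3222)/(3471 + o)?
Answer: -88580293/170703936 ≈ -0.51891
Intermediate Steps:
o = -819 (o = -828 + 9 = -819)
(((1335 + (-825/(-745) - 545/432)) + 511) - 3222)/(3471 + o) = (((1335 + (-825/(-745) - 545/432)) + 511) - 3222)/(3471 - 819) = (((1335 + (-825*(-1/745) - 545*1/432)) + 511) - 3222)/2652 = (((1335 + (165/149 - 545/432)) + 511) - 3222)*(1/2652) = (((1335 - 9925/64368) + 511) - 3222)*(1/2652) = ((85921355/64368 + 511) - 3222)*(1/2652) = (118813403/64368 - 3222)*(1/2652) = -88580293/64368*1/2652 = -88580293/170703936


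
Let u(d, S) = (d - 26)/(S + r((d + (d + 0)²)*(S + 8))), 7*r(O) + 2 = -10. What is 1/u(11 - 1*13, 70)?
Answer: -239/98 ≈ -2.4388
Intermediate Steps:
r(O) = -12/7 (r(O) = -2/7 + (⅐)*(-10) = -2/7 - 10/7 = -12/7)
u(d, S) = (-26 + d)/(-12/7 + S) (u(d, S) = (d - 26)/(S - 12/7) = (-26 + d)/(-12/7 + S))
1/u(11 - 1*13, 70) = 1/(7*(-26 + (11 - 1*13))/(-12 + 7*70)) = 1/(7*(-26 + (11 - 13))/(-12 + 490)) = 1/(7*(-26 - 2)/478) = 1/(7*(1/478)*(-28)) = 1/(-98/239) = -239/98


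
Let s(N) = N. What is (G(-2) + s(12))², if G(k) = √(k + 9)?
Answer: (12 + √7)² ≈ 214.50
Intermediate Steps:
G(k) = √(9 + k)
(G(-2) + s(12))² = (√(9 - 2) + 12)² = (√7 + 12)² = (12 + √7)²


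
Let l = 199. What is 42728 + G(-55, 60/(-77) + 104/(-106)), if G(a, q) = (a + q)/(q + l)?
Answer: 34393031041/804935 ≈ 42728.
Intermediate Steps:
G(a, q) = (a + q)/(199 + q) (G(a, q) = (a + q)/(q + 199) = (a + q)/(199 + q))
42728 + G(-55, 60/(-77) + 104/(-106)) = 42728 + (-55 + (60/(-77) + 104/(-106)))/(199 + (60/(-77) + 104/(-106))) = 42728 + (-55 + (60*(-1/77) + 104*(-1/106)))/(199 + (60*(-1/77) + 104*(-1/106))) = 42728 + (-55 + (-60/77 - 52/53))/(199 + (-60/77 - 52/53)) = 42728 + (-55 - 7184/4081)/(199 - 7184/4081) = 42728 - 231639/4081/(804935/4081) = 42728 + (4081/804935)*(-231639/4081) = 42728 - 231639/804935 = 34393031041/804935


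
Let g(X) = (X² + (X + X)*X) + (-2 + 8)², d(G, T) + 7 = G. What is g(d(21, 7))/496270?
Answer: 312/248135 ≈ 0.0012574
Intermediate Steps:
d(G, T) = -7 + G
g(X) = 36 + 3*X² (g(X) = (X² + (2*X)*X) + 6² = (X² + 2*X²) + 36 = 3*X² + 36 = 36 + 3*X²)
g(d(21, 7))/496270 = (36 + 3*(-7 + 21)²)/496270 = (36 + 3*14²)*(1/496270) = (36 + 3*196)*(1/496270) = (36 + 588)*(1/496270) = 624*(1/496270) = 312/248135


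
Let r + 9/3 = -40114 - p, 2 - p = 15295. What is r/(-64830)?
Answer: 12412/32415 ≈ 0.38291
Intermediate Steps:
p = -15293 (p = 2 - 1*15295 = 2 - 15295 = -15293)
r = -24824 (r = -3 + (-40114 - 1*(-15293)) = -3 + (-40114 + 15293) = -3 - 24821 = -24824)
r/(-64830) = -24824/(-64830) = -24824*(-1/64830) = 12412/32415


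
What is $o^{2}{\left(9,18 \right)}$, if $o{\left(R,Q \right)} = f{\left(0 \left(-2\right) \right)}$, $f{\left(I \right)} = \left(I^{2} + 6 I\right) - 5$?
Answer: $25$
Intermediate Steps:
$f{\left(I \right)} = -5 + I^{2} + 6 I$
$o{\left(R,Q \right)} = -5$ ($o{\left(R,Q \right)} = -5 + \left(0 \left(-2\right)\right)^{2} + 6 \cdot 0 \left(-2\right) = -5 + 0^{2} + 6 \cdot 0 = -5 + 0 + 0 = -5$)
$o^{2}{\left(9,18 \right)} = \left(-5\right)^{2} = 25$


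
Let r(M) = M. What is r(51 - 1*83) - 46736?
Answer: -46768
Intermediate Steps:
r(51 - 1*83) - 46736 = (51 - 1*83) - 46736 = (51 - 83) - 46736 = -32 - 46736 = -46768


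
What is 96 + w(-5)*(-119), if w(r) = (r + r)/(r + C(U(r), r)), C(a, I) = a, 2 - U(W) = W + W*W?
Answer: 1018/23 ≈ 44.261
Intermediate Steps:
U(W) = 2 - W - W² (U(W) = 2 - (W + W*W) = 2 - (W + W²) = 2 + (-W - W²) = 2 - W - W²)
w(r) = 2*r/(2 - r²) (w(r) = (r + r)/(r + (2 - r - r²)) = (2*r)/(2 - r²) = 2*r/(2 - r²))
96 + w(-5)*(-119) = 96 - 2*(-5)/(-2 + (-5)²)*(-119) = 96 - 2*(-5)/(-2 + 25)*(-119) = 96 - 2*(-5)/23*(-119) = 96 - 2*(-5)*1/23*(-119) = 96 + (10/23)*(-119) = 96 - 1190/23 = 1018/23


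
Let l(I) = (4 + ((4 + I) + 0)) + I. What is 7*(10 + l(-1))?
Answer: 112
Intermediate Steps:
l(I) = 8 + 2*I (l(I) = (4 + (4 + I)) + I = (8 + I) + I = 8 + 2*I)
7*(10 + l(-1)) = 7*(10 + (8 + 2*(-1))) = 7*(10 + (8 - 2)) = 7*(10 + 6) = 7*16 = 112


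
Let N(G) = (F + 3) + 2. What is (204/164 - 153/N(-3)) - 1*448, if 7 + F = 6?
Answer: -79541/164 ≈ -485.01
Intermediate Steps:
F = -1 (F = -7 + 6 = -1)
N(G) = 4 (N(G) = (-1 + 3) + 2 = 2 + 2 = 4)
(204/164 - 153/N(-3)) - 1*448 = (204/164 - 153/4) - 1*448 = (204*(1/164) - 153*¼) - 448 = (51/41 - 153/4) - 448 = -6069/164 - 448 = -79541/164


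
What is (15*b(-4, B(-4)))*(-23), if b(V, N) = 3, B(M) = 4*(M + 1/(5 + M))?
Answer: -1035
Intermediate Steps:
B(M) = 4*M + 4/(5 + M)
(15*b(-4, B(-4)))*(-23) = (15*3)*(-23) = 45*(-23) = -1035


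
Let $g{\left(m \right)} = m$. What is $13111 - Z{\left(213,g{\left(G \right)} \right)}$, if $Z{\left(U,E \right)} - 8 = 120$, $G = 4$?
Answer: $12983$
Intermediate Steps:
$Z{\left(U,E \right)} = 128$ ($Z{\left(U,E \right)} = 8 + 120 = 128$)
$13111 - Z{\left(213,g{\left(G \right)} \right)} = 13111 - 128 = 12983$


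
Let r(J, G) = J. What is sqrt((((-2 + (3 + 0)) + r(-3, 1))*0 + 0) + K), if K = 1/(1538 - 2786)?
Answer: I*sqrt(78)/312 ≈ 0.028307*I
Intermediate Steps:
K = -1/1248 (K = 1/(-1248) = -1/1248 ≈ -0.00080128)
sqrt((((-2 + (3 + 0)) + r(-3, 1))*0 + 0) + K) = sqrt((((-2 + (3 + 0)) - 3)*0 + 0) - 1/1248) = sqrt((((-2 + 3) - 3)*0 + 0) - 1/1248) = sqrt(((1 - 3)*0 + 0) - 1/1248) = sqrt((-2*0 + 0) - 1/1248) = sqrt((0 + 0) - 1/1248) = sqrt(0 - 1/1248) = sqrt(-1/1248) = I*sqrt(78)/312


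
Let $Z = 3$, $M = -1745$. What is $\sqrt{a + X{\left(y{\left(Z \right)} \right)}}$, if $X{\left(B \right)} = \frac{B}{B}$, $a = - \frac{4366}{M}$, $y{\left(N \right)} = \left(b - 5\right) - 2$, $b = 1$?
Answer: $\frac{3 \sqrt{1184855}}{1745} \approx 1.8714$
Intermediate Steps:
$y{\left(N \right)} = -6$ ($y{\left(N \right)} = \left(1 - 5\right) - 2 = -4 - 2 = -6$)
$a = \frac{4366}{1745}$ ($a = - \frac{4366}{-1745} = \left(-4366\right) \left(- \frac{1}{1745}\right) = \frac{4366}{1745} \approx 2.502$)
$X{\left(B \right)} = 1$
$\sqrt{a + X{\left(y{\left(Z \right)} \right)}} = \sqrt{\frac{4366}{1745} + 1} = \sqrt{\frac{6111}{1745}} = \frac{3 \sqrt{1184855}}{1745}$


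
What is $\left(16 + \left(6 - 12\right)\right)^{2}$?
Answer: $100$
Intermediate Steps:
$\left(16 + \left(6 - 12\right)\right)^{2} = \left(16 - 6\right)^{2} = 10^{2} = 100$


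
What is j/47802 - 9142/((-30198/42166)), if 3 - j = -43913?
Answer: 73127445556/5728273 ≈ 12766.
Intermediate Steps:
j = 43916 (j = 3 - 1*(-43913) = 3 + 43913 = 43916)
j/47802 - 9142/((-30198/42166)) = 43916/47802 - 9142/((-30198/42166)) = 43916*(1/47802) - 9142/((-30198*1/42166)) = 21958/23901 - 9142/(-15099/21083) = 21958/23901 - 9142*(-21083/15099) = 21958/23901 + 27534398/2157 = 73127445556/5728273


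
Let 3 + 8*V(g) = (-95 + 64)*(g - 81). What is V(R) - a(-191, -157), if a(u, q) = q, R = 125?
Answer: -111/8 ≈ -13.875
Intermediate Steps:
V(g) = 627/2 - 31*g/8 (V(g) = -3/8 + ((-95 + 64)*(g - 81))/8 = -3/8 + (-31*(-81 + g))/8 = -3/8 + (2511 - 31*g)/8 = -3/8 + (2511/8 - 31*g/8) = 627/2 - 31*g/8)
V(R) - a(-191, -157) = (627/2 - 31/8*125) - 1*(-157) = (627/2 - 3875/8) + 157 = -1367/8 + 157 = -111/8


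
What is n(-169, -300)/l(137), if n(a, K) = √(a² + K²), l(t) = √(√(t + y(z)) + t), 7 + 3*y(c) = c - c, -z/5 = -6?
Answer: √355683/√(411 + 2*√303) ≈ 28.246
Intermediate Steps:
z = 30 (z = -5*(-6) = 30)
y(c) = -7/3 (y(c) = -7/3 + (c - c)/3 = -7/3 + (⅓)*0 = -7/3 + 0 = -7/3)
l(t) = √(t + √(-7/3 + t)) (l(t) = √(√(t - 7/3) + t) = √(√(-7/3 + t) + t) = √(t + √(-7/3 + t)))
n(a, K) = √(K² + a²)
n(-169, -300)/l(137) = √((-300)² + (-169)²)/(√(137 + √(-7/3 + 137))) = √(90000 + 28561)/(√(137 + √(404/3))) = √118561/(√(137 + 2*√303/3)) = √118561/√(137 + 2*√303/3)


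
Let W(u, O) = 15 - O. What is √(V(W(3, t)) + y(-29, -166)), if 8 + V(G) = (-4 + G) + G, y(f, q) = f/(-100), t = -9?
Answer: √3629/10 ≈ 6.0241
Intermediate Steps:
y(f, q) = -f/100 (y(f, q) = f*(-1/100) = -f/100)
V(G) = -12 + 2*G (V(G) = -8 + ((-4 + G) + G) = -8 + (-4 + 2*G) = -12 + 2*G)
√(V(W(3, t)) + y(-29, -166)) = √((-12 + 2*(15 - 1*(-9))) - 1/100*(-29)) = √((-12 + 2*(15 + 9)) + 29/100) = √((-12 + 2*24) + 29/100) = √((-12 + 48) + 29/100) = √(36 + 29/100) = √(3629/100) = √3629/10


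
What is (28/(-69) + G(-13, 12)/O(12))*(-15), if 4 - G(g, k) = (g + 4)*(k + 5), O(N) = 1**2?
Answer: -54025/23 ≈ -2348.9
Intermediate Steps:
O(N) = 1
G(g, k) = 4 - (4 + g)*(5 + k) (G(g, k) = 4 - (g + 4)*(k + 5) = 4 - (4 + g)*(5 + k))
(28/(-69) + G(-13, 12)/O(12))*(-15) = (28/(-69) + (-16 - 5*(-13) - 4*12 - 1*(-13)*12)/1)*(-15) = (28*(-1/69) + (-16 + 65 - 48 + 156)*1)*(-15) = (-28/69 + 157*1)*(-15) = (-28/69 + 157)*(-15) = (10805/69)*(-15) = -54025/23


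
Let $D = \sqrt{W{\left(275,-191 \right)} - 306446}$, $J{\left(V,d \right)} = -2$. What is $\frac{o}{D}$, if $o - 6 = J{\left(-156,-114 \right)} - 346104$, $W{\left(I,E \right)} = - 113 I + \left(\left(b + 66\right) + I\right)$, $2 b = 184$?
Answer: $\frac{86525 i \sqrt{5267}}{10534} \approx 596.12 i$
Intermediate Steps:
$b = 92$ ($b = \frac{1}{2} \cdot 184 = 92$)
$W{\left(I,E \right)} = 158 - 112 I$ ($W{\left(I,E \right)} = - 113 I + \left(\left(92 + 66\right) + I\right) = - 113 I + \left(158 + I\right) = 158 - 112 I$)
$o = -346100$ ($o = 6 - 346106 = -346100$)
$D = 8 i \sqrt{5267}$ ($D = \sqrt{\left(158 - 30800\right) - 306446} = \sqrt{-30642 - 306446} = \sqrt{-337088} = 8 i \sqrt{5267} \approx 580.59 i$)
$\frac{o}{D} = - \frac{346100}{8 i \sqrt{5267}} = - 346100 \left(- \frac{i \sqrt{5267}}{42136}\right) = \frac{86525 i \sqrt{5267}}{10534}$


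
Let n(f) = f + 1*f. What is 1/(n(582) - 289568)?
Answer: -1/288404 ≈ -3.4674e-6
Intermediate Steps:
n(f) = 2*f (n(f) = f + f = 2*f)
1/(n(582) - 289568) = 1/(2*582 - 289568) = 1/(1164 - 289568) = 1/(-288404) = -1/288404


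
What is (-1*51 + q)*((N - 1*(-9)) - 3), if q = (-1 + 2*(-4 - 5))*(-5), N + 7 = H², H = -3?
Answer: 352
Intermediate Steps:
N = 2 (N = -7 + (-3)² = -7 + 9 = 2)
q = 95 (q = (-1 + 2*(-9))*(-5) = (-1 - 18)*(-5) = -19*(-5) = 95)
(-1*51 + q)*((N - 1*(-9)) - 3) = (-1*51 + 95)*((2 - 1*(-9)) - 3) = (-51 + 95)*((2 + 9) - 3) = 44*(11 - 3) = 44*8 = 352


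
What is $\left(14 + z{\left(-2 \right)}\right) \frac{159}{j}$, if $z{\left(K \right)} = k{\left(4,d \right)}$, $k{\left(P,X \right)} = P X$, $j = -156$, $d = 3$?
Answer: $- \frac{53}{2} \approx -26.5$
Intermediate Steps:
$z{\left(K \right)} = 12$ ($z{\left(K \right)} = 4 \cdot 3 = 12$)
$\left(14 + z{\left(-2 \right)}\right) \frac{159}{j} = \left(14 + 12\right) \frac{159}{-156} = 26 \cdot 159 \left(- \frac{1}{156}\right) = 26 \left(- \frac{53}{52}\right) = - \frac{53}{2}$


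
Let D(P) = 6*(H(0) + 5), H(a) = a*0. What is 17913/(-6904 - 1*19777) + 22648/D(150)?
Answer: 301866949/400215 ≈ 754.26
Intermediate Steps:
H(a) = 0
D(P) = 30 (D(P) = 6*(0 + 5) = 6*5 = 30)
17913/(-6904 - 1*19777) + 22648/D(150) = 17913/(-6904 - 1*19777) + 22648/30 = 17913/(-6904 - 19777) + 22648*(1/30) = 17913/(-26681) + 11324/15 = 17913*(-1/26681) + 11324/15 = -17913/26681 + 11324/15 = 301866949/400215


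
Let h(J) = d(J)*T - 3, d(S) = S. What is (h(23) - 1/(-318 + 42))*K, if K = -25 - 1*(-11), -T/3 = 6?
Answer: 805637/138 ≈ 5838.0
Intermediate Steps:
T = -18 (T = -3*6 = -18)
K = -14 (K = -25 + 11 = -14)
h(J) = -3 - 18*J (h(J) = J*(-18) - 3 = -18*J - 3 = -3 - 18*J)
(h(23) - 1/(-318 + 42))*K = ((-3 - 18*23) - 1/(-318 + 42))*(-14) = ((-3 - 414) - 1/(-276))*(-14) = (-417 - 1*(-1/276))*(-14) = (-417 + 1/276)*(-14) = -115091/276*(-14) = 805637/138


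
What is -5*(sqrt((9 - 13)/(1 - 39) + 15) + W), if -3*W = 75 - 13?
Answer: 310/3 - 5*sqrt(5453)/19 ≈ 83.901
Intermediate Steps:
W = -62/3 (W = -(75 - 13)/3 = -1/3*62 = -62/3 ≈ -20.667)
-5*(sqrt((9 - 13)/(1 - 39) + 15) + W) = -5*(sqrt((9 - 13)/(1 - 39) + 15) - 62/3) = -5*(sqrt(-4/(-38) + 15) - 62/3) = -5*(sqrt(-4*(-1/38) + 15) - 62/3) = -5*(sqrt(2/19 + 15) - 62/3) = -5*(sqrt(287/19) - 62/3) = -5*(sqrt(5453)/19 - 62/3) = -5*(-62/3 + sqrt(5453)/19) = 310/3 - 5*sqrt(5453)/19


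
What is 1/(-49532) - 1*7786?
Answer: -385656153/49532 ≈ -7786.0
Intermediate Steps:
1/(-49532) - 1*7786 = -1/49532 - 7786 = -385656153/49532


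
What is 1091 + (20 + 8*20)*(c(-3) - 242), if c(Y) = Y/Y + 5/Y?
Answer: -42589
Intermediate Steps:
c(Y) = 1 + 5/Y
1091 + (20 + 8*20)*(c(-3) - 242) = 1091 + (20 + 8*20)*((5 - 3)/(-3) - 242) = 1091 + (20 + 160)*(-⅓*2 - 242) = 1091 + 180*(-⅔ - 242) = 1091 + 180*(-728/3) = 1091 - 43680 = -42589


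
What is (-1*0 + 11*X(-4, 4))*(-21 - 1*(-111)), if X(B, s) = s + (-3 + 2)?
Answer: 2970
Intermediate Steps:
X(B, s) = -1 + s (X(B, s) = s - 1 = -1 + s)
(-1*0 + 11*X(-4, 4))*(-21 - 1*(-111)) = (-1*0 + 11*(-1 + 4))*(-21 - 1*(-111)) = (0 + 11*3)*(-21 + 111) = (0 + 33)*90 = 33*90 = 2970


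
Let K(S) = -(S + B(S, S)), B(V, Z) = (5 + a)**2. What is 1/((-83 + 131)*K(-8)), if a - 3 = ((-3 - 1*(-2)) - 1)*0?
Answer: -1/2688 ≈ -0.00037202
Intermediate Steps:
a = 3 (a = 3 + ((-3 - 1*(-2)) - 1)*0 = 3 + ((-3 + 2) - 1)*0 = 3 + (-1 - 1)*0 = 3 - 2*0 = 3 + 0 = 3)
B(V, Z) = 64 (B(V, Z) = (5 + 3)**2 = 8**2 = 64)
K(S) = -64 - S (K(S) = -(S + 64) = -(64 + S) = -64 - S)
1/((-83 + 131)*K(-8)) = 1/((-83 + 131)*(-64 - 1*(-8))) = 1/(48*(-64 + 8)) = 1/(48*(-56)) = 1/(-2688) = -1/2688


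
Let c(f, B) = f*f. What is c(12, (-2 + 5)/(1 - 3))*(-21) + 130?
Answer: -2894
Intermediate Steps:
c(f, B) = f²
c(12, (-2 + 5)/(1 - 3))*(-21) + 130 = 12²*(-21) + 130 = 144*(-21) + 130 = -3024 + 130 = -2894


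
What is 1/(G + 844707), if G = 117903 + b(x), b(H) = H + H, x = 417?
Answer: 1/963444 ≈ 1.0379e-6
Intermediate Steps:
b(H) = 2*H
G = 118737 (G = 117903 + 2*417 = 117903 + 834 = 118737)
1/(G + 844707) = 1/(118737 + 844707) = 1/963444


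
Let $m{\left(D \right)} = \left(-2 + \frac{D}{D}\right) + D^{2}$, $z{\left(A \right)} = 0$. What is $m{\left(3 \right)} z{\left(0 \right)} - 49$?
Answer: $-49$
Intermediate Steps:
$m{\left(D \right)} = -1 + D^{2}$ ($m{\left(D \right)} = \left(-2 + 1\right) + D^{2} = -1 + D^{2}$)
$m{\left(3 \right)} z{\left(0 \right)} - 49 = \left(-1 + 3^{2}\right) 0 - 49 = \left(-1 + 9\right) 0 - 49 = 8 \cdot 0 - 49 = 0 - 49 = -49$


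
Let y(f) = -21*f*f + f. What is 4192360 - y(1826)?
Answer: 74210330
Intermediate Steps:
y(f) = f - 21*f² (y(f) = -21*f² + f = f - 21*f²)
4192360 - y(1826) = 4192360 - 1826*(1 - 21*1826) = 4192360 - 1826*(1 - 38346) = 4192360 - 1826*(-38345) = 4192360 - 1*(-70017970) = 4192360 + 70017970 = 74210330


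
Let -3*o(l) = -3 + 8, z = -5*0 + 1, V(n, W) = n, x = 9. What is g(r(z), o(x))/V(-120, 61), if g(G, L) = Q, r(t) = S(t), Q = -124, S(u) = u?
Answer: 31/30 ≈ 1.0333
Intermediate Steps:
z = 1 (z = 0 + 1 = 1)
o(l) = -5/3 (o(l) = -(-3 + 8)/3 = -1/3*5 = -5/3)
r(t) = t
g(G, L) = -124
g(r(z), o(x))/V(-120, 61) = -124/(-120) = -124*(-1/120) = 31/30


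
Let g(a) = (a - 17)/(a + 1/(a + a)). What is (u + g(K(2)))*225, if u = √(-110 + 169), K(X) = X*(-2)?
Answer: 12600/11 + 225*√59 ≈ 2873.7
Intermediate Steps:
K(X) = -2*X
u = √59 ≈ 7.6811
g(a) = (-17 + a)/(a + 1/(2*a))
(u + g(K(2)))*225 = (√59 + 2*(-2*2)*(-17 - 2*2)/(1 + 2*(-2*2)²))*225 = (√59 + 2*(-4)*(-17 - 4)/(1 + 2*(-4)²))*225 = (√59 + 2*(-4)*(-21)/(1 + 2*16))*225 = (√59 + 2*(-4)*(-21)/(1 + 32))*225 = (√59 + 2*(-4)*(-21)/33)*225 = (√59 + 2*(-4)*(1/33)*(-21))*225 = (√59 + 56/11)*225 = (56/11 + √59)*225 = 12600/11 + 225*√59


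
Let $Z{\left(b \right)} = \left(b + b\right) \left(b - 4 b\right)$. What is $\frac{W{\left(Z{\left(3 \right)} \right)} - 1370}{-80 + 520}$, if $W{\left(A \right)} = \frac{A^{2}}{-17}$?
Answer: $- \frac{13103}{3740} \approx -3.5035$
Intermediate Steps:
$Z{\left(b \right)} = - 6 b^{2}$ ($Z{\left(b \right)} = 2 b \left(- 3 b\right) = - 6 b^{2}$)
$W{\left(A \right)} = - \frac{A^{2}}{17}$ ($W{\left(A \right)} = A^{2} \left(- \frac{1}{17}\right) = - \frac{A^{2}}{17}$)
$\frac{W{\left(Z{\left(3 \right)} \right)} - 1370}{-80 + 520} = \frac{- \frac{\left(- 6 \cdot 3^{2}\right)^{2}}{17} - 1370}{-80 + 520} = \frac{- \frac{\left(\left(-6\right) 9\right)^{2}}{17} - 1370}{440} = \left(- \frac{\left(-54\right)^{2}}{17} - 1370\right) \frac{1}{440} = \left(\left(- \frac{1}{17}\right) 2916 - 1370\right) \frac{1}{440} = \left(- \frac{2916}{17} - 1370\right) \frac{1}{440} = \left(- \frac{26206}{17}\right) \frac{1}{440} = - \frac{13103}{3740}$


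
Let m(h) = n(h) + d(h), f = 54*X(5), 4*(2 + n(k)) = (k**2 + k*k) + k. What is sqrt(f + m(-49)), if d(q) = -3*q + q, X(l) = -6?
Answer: sqrt(3841)/2 ≈ 30.988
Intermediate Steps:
n(k) = -2 + k**2/2 + k/4 (n(k) = -2 + ((k**2 + k*k) + k)/4 = -2 + ((k**2 + k**2) + k)/4 = -2 + (2*k**2 + k)/4 = -2 + (k + 2*k**2)/4 = -2 + (k**2/2 + k/4) = -2 + k**2/2 + k/4)
d(q) = -2*q
f = -324 (f = 54*(-6) = -324)
m(h) = -2 + h**2/2 - 7*h/4 (m(h) = (-2 + h**2/2 + h/4) - 2*h = -2 + h**2/2 - 7*h/4)
sqrt(f + m(-49)) = sqrt(-324 + (-2 + (1/2)*(-49)**2 - 7/4*(-49))) = sqrt(-324 + (-2 + (1/2)*2401 + 343/4)) = sqrt(-324 + (-2 + 2401/2 + 343/4)) = sqrt(-324 + 5137/4) = sqrt(3841/4) = sqrt(3841)/2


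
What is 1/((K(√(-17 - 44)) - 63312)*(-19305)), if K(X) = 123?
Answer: 1/1219863645 ≈ 8.1976e-10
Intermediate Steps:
1/((K(√(-17 - 44)) - 63312)*(-19305)) = 1/((123 - 63312)*(-19305)) = -1/19305/(-63189) = -1/63189*(-1/19305) = 1/1219863645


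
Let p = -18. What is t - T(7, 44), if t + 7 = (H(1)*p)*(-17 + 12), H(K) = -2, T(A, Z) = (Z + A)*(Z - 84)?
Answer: 1853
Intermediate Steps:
T(A, Z) = (-84 + Z)*(A + Z) (T(A, Z) = (A + Z)*(-84 + Z) = (-84 + Z)*(A + Z))
t = -187 (t = -7 + (-2*(-18))*(-17 + 12) = -7 + 36*(-5) = -7 - 180 = -187)
t - T(7, 44) = -187 - (44² - 84*7 - 84*44 + 7*44) = -187 - (1936 - 588 - 3696 + 308) = -187 - 1*(-2040) = -187 + 2040 = 1853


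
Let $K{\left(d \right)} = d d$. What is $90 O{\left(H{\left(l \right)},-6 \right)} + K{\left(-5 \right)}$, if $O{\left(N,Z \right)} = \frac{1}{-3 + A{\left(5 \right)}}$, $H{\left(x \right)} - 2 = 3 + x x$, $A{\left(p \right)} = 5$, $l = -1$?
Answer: $70$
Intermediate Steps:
$H{\left(x \right)} = 5 + x^{2}$ ($H{\left(x \right)} = 2 + \left(3 + x x\right) = 2 + \left(3 + x^{2}\right) = 5 + x^{2}$)
$K{\left(d \right)} = d^{2}$
$O{\left(N,Z \right)} = \frac{1}{2}$ ($O{\left(N,Z \right)} = \frac{1}{-3 + 5} = \frac{1}{2}$)
$90 O{\left(H{\left(l \right)},-6 \right)} + K{\left(-5 \right)} = 90 \cdot \frac{1}{2} + \left(-5\right)^{2} = 45 + 25 = 70$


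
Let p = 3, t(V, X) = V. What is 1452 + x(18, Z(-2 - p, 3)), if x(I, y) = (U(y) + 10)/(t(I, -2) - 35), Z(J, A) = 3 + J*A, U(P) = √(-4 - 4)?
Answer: 24674/17 - 2*I*√2/17 ≈ 1451.4 - 0.16638*I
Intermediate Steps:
U(P) = 2*I*√2 (U(P) = √(-8) = 2*I*√2)
Z(J, A) = 3 + A*J
x(I, y) = (10 + 2*I*√2)/(-35 + I) (x(I, y) = (2*I*√2 + 10)/(I - 35) = (10 + 2*I*√2)/(-35 + I))
1452 + x(18, Z(-2 - p, 3)) = 1452 + 2*(5 + I*√2)/(-35 + 18) = 1452 + 2*(5 + I*√2)/(-17) = 1452 + 2*(-1/17)*(5 + I*√2) = 1452 + (-10/17 - 2*I*√2/17) = 24674/17 - 2*I*√2/17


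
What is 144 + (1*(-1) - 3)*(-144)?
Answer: 720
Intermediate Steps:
144 + (1*(-1) - 3)*(-144) = 144 + (-1 - 3)*(-144) = 144 - 4*(-144) = 144 + 576 = 720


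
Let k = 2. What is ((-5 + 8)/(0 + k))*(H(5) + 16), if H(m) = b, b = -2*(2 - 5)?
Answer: 33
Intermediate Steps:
b = 6 (b = -2*(-3) = 6)
H(m) = 6
((-5 + 8)/(0 + k))*(H(5) + 16) = ((-5 + 8)/(0 + 2))*(6 + 16) = (3/2)*22 = 33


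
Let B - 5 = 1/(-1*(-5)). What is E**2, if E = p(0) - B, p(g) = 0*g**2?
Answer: 676/25 ≈ 27.040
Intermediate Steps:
B = 26/5 (B = 5 + 1/(-1*(-5)) = 5 + 1/5 = 26/5 ≈ 5.2000)
p(g) = 0
E = -26/5 (E = 0 - 1*26/5 = 0 - 26/5 = -26/5 ≈ -5.2000)
E**2 = (-26/5)**2 = 676/25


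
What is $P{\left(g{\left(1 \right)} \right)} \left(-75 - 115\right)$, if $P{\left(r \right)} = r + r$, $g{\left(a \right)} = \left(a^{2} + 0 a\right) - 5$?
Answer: $1520$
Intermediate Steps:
$g{\left(a \right)} = -5 + a^{2}$ ($g{\left(a \right)} = \left(a^{2} + 0\right) - 5 = a^{2} - 5 = -5 + a^{2}$)
$P{\left(r \right)} = 2 r$
$P{\left(g{\left(1 \right)} \right)} \left(-75 - 115\right) = 2 \left(-5 + 1^{2}\right) \left(-75 - 115\right) = 2 \left(-5 + 1\right) \left(-190\right) = 2 \left(-4\right) \left(-190\right) = \left(-8\right) \left(-190\right) = 1520$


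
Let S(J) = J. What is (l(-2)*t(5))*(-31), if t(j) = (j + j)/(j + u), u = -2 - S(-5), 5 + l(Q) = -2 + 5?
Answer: 155/2 ≈ 77.500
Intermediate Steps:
l(Q) = -2 (l(Q) = -5 + (-2 + 5) = -5 + 3 = -2)
u = 3 (u = -2 - 1*(-5) = -2 + 5 = 3)
t(j) = 2*j/(3 + j) (t(j) = (j + j)/(j + 3) = (2*j)/(3 + j) = 2*j/(3 + j))
(l(-2)*t(5))*(-31) = -4*5/(3 + 5)*(-31) = -4*5/8*(-31) = -2*5/4*(-31) = -5/2*(-31) = 155/2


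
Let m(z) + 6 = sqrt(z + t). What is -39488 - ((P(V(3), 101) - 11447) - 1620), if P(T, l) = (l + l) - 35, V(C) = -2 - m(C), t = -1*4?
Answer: -26588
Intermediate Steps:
t = -4
m(z) = -6 + sqrt(-4 + z) (m(z) = -6 + sqrt(z - 4) = -6 + sqrt(-4 + z))
V(C) = 4 - sqrt(-4 + C) (V(C) = -2 - (-6 + sqrt(-4 + C)) = -2 + (6 - sqrt(-4 + C)) = 4 - sqrt(-4 + C))
P(T, l) = -35 + 2*l (P(T, l) = 2*l - 35 = -35 + 2*l)
-39488 - ((P(V(3), 101) - 11447) - 1620) = -39488 - (((-35 + 2*101) - 11447) - 1620) = -39488 - (((-35 + 202) - 11447) - 1620) = -39488 - ((167 - 11447) - 1620) = -39488 - (-11280 - 1620) = -39488 - 1*(-12900) = -39488 + 12900 = -26588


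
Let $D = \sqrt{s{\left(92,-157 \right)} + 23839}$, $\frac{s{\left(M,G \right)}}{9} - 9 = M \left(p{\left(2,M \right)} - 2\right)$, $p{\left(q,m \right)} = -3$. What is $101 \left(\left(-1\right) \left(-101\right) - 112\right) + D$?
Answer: $-1111 + 2 \sqrt{4945} \approx -970.36$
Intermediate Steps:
$s{\left(M,G \right)} = 81 - 45 M$ ($s{\left(M,G \right)} = 81 + 9 M \left(-3 - 2\right) = 81 + 9 M \left(-5\right) = 81 + 9 \left(- 5 M\right) = 81 - 45 M$)
$D = 2 \sqrt{4945}$ ($D = \sqrt{\left(81 - 4140\right) + 23839} = \sqrt{-4059 + 23839} = \sqrt{19780} = 2 \sqrt{4945} \approx 140.64$)
$101 \left(\left(-1\right) \left(-101\right) - 112\right) + D = 101 \left(\left(-1\right) \left(-101\right) - 112\right) + 2 \sqrt{4945} = 101 \left(101 - 112\right) + 2 \sqrt{4945} = 101 \left(-11\right) + 2 \sqrt{4945} = -1111 + 2 \sqrt{4945}$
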